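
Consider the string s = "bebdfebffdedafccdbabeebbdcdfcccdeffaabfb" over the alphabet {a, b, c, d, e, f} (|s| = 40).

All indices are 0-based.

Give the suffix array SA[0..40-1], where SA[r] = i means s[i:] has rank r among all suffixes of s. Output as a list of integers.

sorted suffixes:
  #0 SA[0]=35  'aabfb'
  #1 SA[1]=18  'abeebbdcdfcccdeffaabfb'
  #2 SA[2]=36  'abfb'
  #3 SA[3]=12  'afccdbabeebbdcdfcccdeffaabfb'
  #4 SA[4]=39  'b'
  #5 SA[5]=17  'babeebbdcdfcccdeffaabfb'
  #6 SA[6]=22  'bbdcdfcccdeffaabfb'
  #7 SA[7]=23  'bdcdfcccdeffaabfb'
  #8 SA[8]=2  'bdfebffdedafccdbabeebbdcdfcccdeffaabfb'
  #9 SA[9]=0  'bebdfebffdedafccdbabeebbdcdfcccdeffaabfb'
  #10 SA[10]=19  'beebbdcdfcccdeffaabfb'
  #11 SA[11]=37  'bfb'
  #12 SA[12]=6  'bffdedafccdbabeebbdcdfcccdeffaabfb'
  #13 SA[13]=28  'cccdeffaabfb'
  #14 SA[14]=14  'ccdbabeebbdcdfcccdeffaabfb'
  #15 SA[15]=29  'ccdeffaabfb'
  #16 SA[16]=15  'cdbabeebbdcdfcccdeffaabfb'
  #17 SA[17]=30  'cdeffaabfb'
  #18 SA[18]=25  'cdfcccdeffaabfb'
  #19 SA[19]=11  'dafccdbabeebbdcdfcccdeffaabfb'
  #20 SA[20]=16  'dbabeebbdcdfcccdeffaabfb'
  #21 SA[21]=24  'dcdfcccdeffaabfb'
  #22 SA[22]=9  'dedafccdbabeebbdcdfcccdeffaabfb'
  #23 SA[23]=31  'deffaabfb'
  #24 SA[24]=26  'dfcccdeffaabfb'
  #25 SA[25]=3  'dfebffdedafccdbabeebbdcdfcccdeffaabfb'
  #26 SA[26]=21  'ebbdcdfcccdeffaabfb'
  #27 SA[27]=1  'ebdfebffdedafccdbabeebbdcdfcccdeffaabfb'
  #28 SA[28]=5  'ebffdedafccdbabeebbdcdfcccdeffaabfb'
  #29 SA[29]=10  'edafccdbabeebbdcdfcccdeffaabfb'
  #30 SA[30]=20  'eebbdcdfcccdeffaabfb'
  #31 SA[31]=32  'effaabfb'
  #32 SA[32]=34  'faabfb'
  #33 SA[33]=38  'fb'
  #34 SA[34]=27  'fcccdeffaabfb'
  #35 SA[35]=13  'fccdbabeebbdcdfcccdeffaabfb'
  #36 SA[36]=8  'fdedafccdbabeebbdcdfcccdeffaabfb'
  #37 SA[37]=4  'febffdedafccdbabeebbdcdfcccdeffaabfb'
  #38 SA[38]=33  'ffaabfb'
  #39 SA[39]=7  'ffdedafccdbabeebbdcdfcccdeffaabfb'

[35, 18, 36, 12, 39, 17, 22, 23, 2, 0, 19, 37, 6, 28, 14, 29, 15, 30, 25, 11, 16, 24, 9, 31, 26, 3, 21, 1, 5, 10, 20, 32, 34, 38, 27, 13, 8, 4, 33, 7]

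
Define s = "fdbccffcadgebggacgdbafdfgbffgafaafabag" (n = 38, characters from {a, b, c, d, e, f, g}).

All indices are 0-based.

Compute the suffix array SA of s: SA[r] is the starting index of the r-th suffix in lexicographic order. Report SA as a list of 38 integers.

rank | idx | suffix
   0 |  31 | aafabag
   1 |  34 | abag
   2 |  15 | acgdbafdfgbffgafaafabag
   3 |   8 | adgebggacgdbafdfgbffgafaafabag
   4 |  29 | afaafabag
   5 |  32 | afabag
   6 |  20 | afdfgbffgafaafabag
   7 |  36 | ag
   8 |  19 | bafdfgbffgafaafabag
   9 |  35 | bag
  10 |   2 | bccffcadgebggacgdbafdfgbffgafaafabag
  11 |  25 | bffgafaafabag
  12 |  12 | bggacgdbafdfgbffgafaafabag
  13 |   7 | cadgebggacgdbafdfgbffgafaafabag
  14 |   3 | ccffcadgebggacgdbafdfgbffgafaafabag
  15 |   4 | cffcadgebggacgdbafdfgbffgafaafabag
  16 |  16 | cgdbafdfgbffgafaafabag
  17 |  18 | dbafdfgbffgafaafabag
  18 |   1 | dbccffcadgebggacgdbafdfgbffgafaafabag
  19 |  22 | dfgbffgafaafabag
  20 |   9 | dgebggacgdbafdfgbffgafaafabag
  21 |  11 | ebggacgdbafdfgbffgafaafabag
  22 |  30 | faafabag
  23 |  33 | fabag
  24 |   6 | fcadgebggacgdbafdfgbffgafaafabag
  25 |   0 | fdbccffcadgebggacgdbafdfgbffgafaafabag
  26 |  21 | fdfgbffgafaafabag
  27 |   5 | ffcadgebggacgdbafdfgbffgafaafabag
  28 |  26 | ffgafaafabag
  29 |  27 | fgafaafabag
  30 |  23 | fgbffgafaafabag
  31 |  37 | g
  32 |  14 | gacgdbafdfgbffgafaafabag
  33 |  28 | gafaafabag
  34 |  24 | gbffgafaafabag
  35 |  17 | gdbafdfgbffgafaafabag
  36 |  10 | gebggacgdbafdfgbffgafaafabag
  37 |  13 | ggacgdbafdfgbffgafaafabag

[31, 34, 15, 8, 29, 32, 20, 36, 19, 35, 2, 25, 12, 7, 3, 4, 16, 18, 1, 22, 9, 11, 30, 33, 6, 0, 21, 5, 26, 27, 23, 37, 14, 28, 24, 17, 10, 13]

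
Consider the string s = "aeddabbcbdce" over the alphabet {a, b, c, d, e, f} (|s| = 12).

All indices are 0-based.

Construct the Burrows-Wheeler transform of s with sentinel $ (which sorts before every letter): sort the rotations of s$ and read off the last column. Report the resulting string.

ed$abcbddbeca

rank  rotation       last
    0  $aeddabbcbdce  e
    1  abbcbdce$aedd  d
    2  aeddabbcbdce$  $
    3  bbcbdce$aedda  a
    4  bcbdce$aeddab  b
    5  bdce$aeddabbc  c
    6  cbdce$aeddabb  b
    7  ce$aeddabbcbd  d
    8  dabbcbdce$aed  d
    9  dce$aeddabbcb  b
   10  ddabbcbdce$ae  e
   11  e$aeddabbcbdc  c
   12  eddabbcbdce$a  a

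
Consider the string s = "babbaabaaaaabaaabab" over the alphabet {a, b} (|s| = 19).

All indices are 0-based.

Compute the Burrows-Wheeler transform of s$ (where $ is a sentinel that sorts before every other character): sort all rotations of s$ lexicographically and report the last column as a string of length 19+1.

rank  rotation              last
    0  $babbaabaaaaabaaabab  b
    1  aaaaabaaabab$babbaab  b
    2  aaaabaaabab$babbaaba  a
    3  aaabaaabab$babbaabaa  a
    4  aaabab$babbaabaaaaab  b
    5  aabaaaaabaaabab$babb  b
    6  aabaaabab$babbaabaaa  a
    7  aabab$babbaabaaaaaba  a
    8  ab$babbaabaaaaabaaab  b
    9  abaaaaabaaabab$babba  a
   10  abaaabab$babbaabaaaa  a
   11  abab$babbaabaaaaabaa  a
   12  abbaabaaaaabaaabab$b  b
   13  b$babbaabaaaaabaaaba  a
   14  baaaaabaaabab$babbaa  a
   15  baaabab$babbaabaaaaa  a
   16  baabaaaaabaaabab$bab  b
   17  bab$babbaabaaaaabaaa  a
   18  babbaabaaaaabaaabab$  $
   19  bbaabaaaaabaaabab$ba  a

bbaabbaabaaabaaaba$a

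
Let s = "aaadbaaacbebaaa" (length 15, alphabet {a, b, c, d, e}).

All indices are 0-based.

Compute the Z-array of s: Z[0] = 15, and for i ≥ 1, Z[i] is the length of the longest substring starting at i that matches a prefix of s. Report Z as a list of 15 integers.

Z[0]=15
i=1: fresh scan; Z[1]=2 extend→box=[1,3)
i=2: min(r-i=1, Z[1]=2)=1; Z[2]=1
i=3: fresh scan; Z[3]=0
i=4: fresh scan; Z[4]=0
i=5: fresh scan; Z[5]=3 extend→box=[5,8)
i=6: min(r-i=2, Z[1]=2)=2; Z[6]=2
i=7: min(r-i=1, Z[2]=1)=1; Z[7]=1
i=8: fresh scan; Z[8]=0
i=9: fresh scan; Z[9]=0
i=10: fresh scan; Z[10]=0
i=11: fresh scan; Z[11]=0
i=12: fresh scan; Z[12]=3 extend→box=[12,15)
i=13: min(r-i=2, Z[1]=2)=2; Z[13]=2
i=14: min(r-i=1, Z[2]=1)=1; Z[14]=1

[15, 2, 1, 0, 0, 3, 2, 1, 0, 0, 0, 0, 3, 2, 1]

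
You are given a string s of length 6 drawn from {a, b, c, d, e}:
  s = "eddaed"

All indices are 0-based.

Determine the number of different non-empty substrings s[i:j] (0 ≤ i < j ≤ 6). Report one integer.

17

rank | idx | suffix
   0 |   3 | aed
   1 |   5 | d
   2 |   2 | daed
   3 |   1 | ddaed
   4 |   4 | ed
   5 |   0 | eddaed

SA = [3, 5, 2, 1, 4, 0]
rank  pair      lcp
   1  s[3:],s[5:]  0  ''
   2  s[5:],s[2:]  1  'd'
   3  s[2:],s[1:]  1  'd'
   4  s[1:],s[4:]  0  ''
   5  s[4:],s[0:]  2  'ed'

n(n+1)/2 = 6·7/2 = 21
Σ LCP = 0 + 0 + 1 + 1 + 0 + 2 = 4
distinct = 21 − 4 = 17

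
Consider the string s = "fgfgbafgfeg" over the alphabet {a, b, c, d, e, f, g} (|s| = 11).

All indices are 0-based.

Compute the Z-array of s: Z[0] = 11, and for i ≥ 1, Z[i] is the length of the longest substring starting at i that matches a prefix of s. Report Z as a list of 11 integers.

Z[0]=11
i=1: outside box; Z[1]=0
i=2: outside box; Z[2]=2 grow→box=[2,4)
i=3: min(r-i=1, Z[1]=0)=0; Z[3]=0
i=4: outside box; Z[4]=0
i=5: outside box; Z[5]=0
i=6: outside box; Z[6]=3 grow→box=[6,9)
i=7: min(r-i=2, Z[1]=0)=0; Z[7]=0
i=8: min(r-i=1, Z[2]=2)=1; Z[8]=1
i=9: outside box; Z[9]=0
i=10: outside box; Z[10]=0

[11, 0, 2, 0, 0, 0, 3, 0, 1, 0, 0]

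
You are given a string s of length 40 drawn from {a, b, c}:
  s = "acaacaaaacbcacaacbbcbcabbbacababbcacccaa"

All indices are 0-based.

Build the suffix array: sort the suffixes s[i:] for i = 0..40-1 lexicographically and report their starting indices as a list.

[39, 38, 5, 6, 2, 14, 7, 28, 22, 30, 3, 0, 12, 26, 15, 8, 34, 29, 25, 24, 23, 31, 17, 20, 10, 32, 18, 37, 4, 1, 13, 27, 21, 11, 33, 16, 19, 9, 36, 35]

rank→(start, suffix):
  0 → (39, 'a')
  1 → (38, 'aa')
  2 → (5, 'aaaacbcacaacbbcbcabbbacababbcacccaa')
  3 → (6, 'aaacbcacaacbbcbcabbbacababbcacccaa')
  4 → (2, 'aacaaaacbcacaacbbcbcabbbacababbcacccaa')
  5 → (14, 'aacbbcbcabbbacababbcacccaa')
  6 → (7, 'aacbcacaacbbcbcabbbacababbcacccaa')
  7 → (28, 'ababbcacccaa')
  8 → (22, 'abbbacababbcacccaa')
  9 → (30, 'abbcacccaa')
  10 → (3, 'acaaaacbcacaacbbcbcabbbacababbcacccaa')
  11 → (0, 'acaacaaaacbcacaacbbcbcabbbacababbcacccaa')
  12 → (12, 'acaacbbcbcabbbacababbcacccaa')
  13 → (26, 'acababbcacccaa')
  14 → (15, 'acbbcbcabbbacababbcacccaa')
  15 → (8, 'acbcacaacbbcbcabbbacababbcacccaa')
  16 → (34, 'acccaa')
  17 → (29, 'babbcacccaa')
  18 → (25, 'bacababbcacccaa')
  19 → (24, 'bbacababbcacccaa')
  20 → (23, 'bbbacababbcacccaa')
  21 → (31, 'bbcacccaa')
  22 → (17, 'bbcbcabbbacababbcacccaa')
  23 → (20, 'bcabbbacababbcacccaa')
  24 → (10, 'bcacaacbbcbcabbbacababbcacccaa')
  25 → (32, 'bcacccaa')
  26 → (18, 'bcbcabbbacababbcacccaa')
  27 → (37, 'caa')
  28 → (4, 'caaaacbcacaacbbcbcabbbacababbcacccaa')
  29 → (1, 'caacaaaacbcacaacbbcbcabbbacababbcacccaa')
  30 → (13, 'caacbbcbcabbbacababbcacccaa')
  31 → (27, 'cababbcacccaa')
  32 → (21, 'cabbbacababbcacccaa')
  33 → (11, 'cacaacbbcbcabbbacababbcacccaa')
  34 → (33, 'cacccaa')
  35 → (16, 'cbbcbcabbbacababbcacccaa')
  36 → (19, 'cbcabbbacababbcacccaa')
  37 → (9, 'cbcacaacbbcbcabbbacababbcacccaa')
  38 → (36, 'ccaa')
  39 → (35, 'cccaa')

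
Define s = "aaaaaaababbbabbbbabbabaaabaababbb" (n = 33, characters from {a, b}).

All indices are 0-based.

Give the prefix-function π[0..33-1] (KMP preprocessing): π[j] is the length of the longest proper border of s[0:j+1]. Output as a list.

[0, 1, 2, 3, 4, 5, 6, 0, 1, 0, 0, 0, 1, 0, 0, 0, 0, 1, 0, 0, 1, 0, 1, 2, 3, 0, 1, 2, 0, 1, 0, 0, 0]

π[0] = 0
j=1 s[j]='a': π[1]=1 (border 'a')
j=2 s[j]='a': π[2]=2 (border 'aa')
j=3 s[j]='a': π[3]=3 (border 'aaa')
j=4 s[j]='a': π[4]=4 (border 'aaaa')
j=5 s[j]='a': π[5]=5 (border 'aaaaa')
j=6 s[j]='a': π[6]=6 (border 'aaaaaa')
j=7 s[j]='b': k: 6→5→4→3→2→1→0; π[7]=0 (border '')
j=8 s[j]='a': π[8]=1 (border 'a')
j=9 s[j]='b': k: 1→0; π[9]=0 (border '')
j=10 s[j]='b': π[10]=0 (border '')
j=11 s[j]='b': π[11]=0 (border '')
j=12 s[j]='a': π[12]=1 (border 'a')
j=13 s[j]='b': k: 1→0; π[13]=0 (border '')
j=14 s[j]='b': π[14]=0 (border '')
j=15 s[j]='b': π[15]=0 (border '')
j=16 s[j]='b': π[16]=0 (border '')
j=17 s[j]='a': π[17]=1 (border 'a')
j=18 s[j]='b': k: 1→0; π[18]=0 (border '')
j=19 s[j]='b': π[19]=0 (border '')
j=20 s[j]='a': π[20]=1 (border 'a')
j=21 s[j]='b': k: 1→0; π[21]=0 (border '')
j=22 s[j]='a': π[22]=1 (border 'a')
j=23 s[j]='a': π[23]=2 (border 'aa')
j=24 s[j]='a': π[24]=3 (border 'aaa')
j=25 s[j]='b': k: 3→2→1→0; π[25]=0 (border '')
j=26 s[j]='a': π[26]=1 (border 'a')
j=27 s[j]='a': π[27]=2 (border 'aa')
j=28 s[j]='b': k: 2→1→0; π[28]=0 (border '')
j=29 s[j]='a': π[29]=1 (border 'a')
j=30 s[j]='b': k: 1→0; π[30]=0 (border '')
j=31 s[j]='b': π[31]=0 (border '')
j=32 s[j]='b': π[32]=0 (border '')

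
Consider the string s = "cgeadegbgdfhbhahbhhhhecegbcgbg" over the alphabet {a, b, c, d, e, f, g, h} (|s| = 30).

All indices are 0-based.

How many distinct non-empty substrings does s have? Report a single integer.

rank | idx | suffix
   0 |   3 | adegbgdfhbhahbhhhhecegbcgbg
   1 |  14 | ahbhhhhecegbcgbg
   2 |  25 | bcgbg
   3 |  28 | bg
   4 |   7 | bgdfhbhahbhhhhecegbcgbg
   5 |  12 | bhahbhhhhecegbcgbg
   6 |  16 | bhhhhecegbcgbg
   7 |  22 | cegbcgbg
   8 |  26 | cgbg
   9 |   0 | cgeadegbgdfhbhahbhhhhecegbcgbg
  10 |   4 | degbgdfhbhahbhhhhecegbcgbg
  11 |   9 | dfhbhahbhhhhecegbcgbg
  12 |   2 | eadegbgdfhbhahbhhhhecegbcgbg
  13 |  21 | ecegbcgbg
  14 |  23 | egbcgbg
  15 |   5 | egbgdfhbhahbhhhhecegbcgbg
  16 |  10 | fhbhahbhhhhecegbcgbg
  17 |  29 | g
  18 |  24 | gbcgbg
  19 |  27 | gbg
  20 |   6 | gbgdfhbhahbhhhhecegbcgbg
  21 |   8 | gdfhbhahbhhhhecegbcgbg
  22 |   1 | geadegbgdfhbhahbhhhhecegbcgbg
  23 |  13 | hahbhhhhecegbcgbg
  24 |  11 | hbhahbhhhhecegbcgbg
  25 |  15 | hbhhhhecegbcgbg
  26 |  20 | hecegbcgbg
  27 |  19 | hhecegbcgbg
  28 |  18 | hhhecegbcgbg
  29 |  17 | hhhhecegbcgbg

SA = [3, 14, 25, 28, 7, 12, 16, 22, 26, 0, 4, 9, 2, 21, 23, 5, 10, 29, 24, 27, 6, 8, 1, 13, 11, 15, 20, 19, 18, 17]
[i] adj suffixes → lcp
  [1] 3/14 → 1 ('a')
  [2] 14/25 → 0 ('')
  [3] 25/28 → 1 ('b')
  [4] 28/7 → 2 ('bg')
  [5] 7/12 → 1 ('b')
  [6] 12/16 → 2 ('bh')
  [7] 16/22 → 0 ('')
  [8] 22/26 → 1 ('c')
  [9] 26/0 → 2 ('cg')
  [10] 0/4 → 0 ('')
  [11] 4/9 → 1 ('d')
  [12] 9/2 → 0 ('')
  [13] 2/21 → 1 ('e')
  [14] 21/23 → 1 ('e')
  [15] 23/5 → 3 ('egb')
  [16] 5/10 → 0 ('')
  [17] 10/29 → 0 ('')
  [18] 29/24 → 1 ('g')
  [19] 24/27 → 2 ('gb')
  [20] 27/6 → 3 ('gbg')
  [21] 6/8 → 1 ('g')
  [22] 8/1 → 1 ('g')
  [23] 1/13 → 0 ('')
  [24] 13/11 → 1 ('h')
  [25] 11/15 → 3 ('hbh')
  [26] 15/20 → 1 ('h')
  [27] 20/19 → 1 ('h')
  [28] 19/18 → 2 ('hh')
  [29] 18/17 → 3 ('hhh')

n(n+1)/2 = 30·31/2 = 465
Σ LCP = 0 + 1 + 0 + 1 + 2 + 1 + 2 + 0 + 1 + 2 + 0 + 1 + 0 + 1 + 1 + 3 + 0 + 0 + 1 + 2 + 3 + 1 + 1 + 0 + 1 + 3 + 1 + 1 + 2 + 3 = 35
distinct = 465 − 35 = 430

430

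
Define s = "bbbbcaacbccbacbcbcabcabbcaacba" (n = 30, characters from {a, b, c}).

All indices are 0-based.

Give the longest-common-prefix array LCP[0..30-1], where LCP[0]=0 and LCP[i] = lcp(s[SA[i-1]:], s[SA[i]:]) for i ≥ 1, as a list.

sorted suffixes:
  #0 SA[0]=29  'a'
  #1 SA[1]=25  'aacba'
  #2 SA[2]=5  'aacbccbacbcbcabcabbcaacba'
  #3 SA[3]=21  'abbcaacba'
  #4 SA[4]=18  'abcabbcaacba'
  #5 SA[5]=26  'acba'
  #6 SA[6]=12  'acbcbcabcabbcaacba'
  #7 SA[7]=6  'acbccbacbcbcabcabbcaacba'
  #8 SA[8]=28  'ba'
  #9 SA[9]=11  'bacbcbcabcabbcaacba'
  #10 SA[10]=0  'bbbbcaacbccbacbcbcabcabbcaacba'
  #11 SA[11]=1  'bbbcaacbccbacbcbcabcabbcaacba'
  #12 SA[12]=22  'bbcaacba'
  #13 SA[13]=2  'bbcaacbccbacbcbcabcabbcaacba'
  #14 SA[14]=23  'bcaacba'
  #15 SA[15]=3  'bcaacbccbacbcbcabcabbcaacba'
  #16 SA[16]=19  'bcabbcaacba'
  #17 SA[17]=16  'bcabcabbcaacba'
  #18 SA[18]=14  'bcbcabcabbcaacba'
  #19 SA[19]=8  'bccbacbcbcabcabbcaacba'
  #20 SA[20]=24  'caacba'
  #21 SA[21]=4  'caacbccbacbcbcabcabbcaacba'
  #22 SA[22]=20  'cabbcaacba'
  #23 SA[23]=17  'cabcabbcaacba'
  #24 SA[24]=27  'cba'
  #25 SA[25]=10  'cbacbcbcabcabbcaacba'
  #26 SA[26]=15  'cbcabcabbcaacba'
  #27 SA[27]=13  'cbcbcabcabbcaacba'
  #28 SA[28]=7  'cbccbacbcbcabcabbcaacba'
  #29 SA[29]=9  'ccbacbcbcabcabbcaacba'

SA = [29, 25, 5, 21, 18, 26, 12, 6, 28, 11, 0, 1, 22, 2, 23, 3, 19, 16, 14, 8, 24, 4, 20, 17, 27, 10, 15, 13, 7, 9]
rank  pair      lcp
   1  s[29:],s[25:]  1  'a'
   2  s[25:],s[5:]  4  'aacb'
   3  s[5:],s[21:]  1  'a'
   4  s[21:],s[18:]  2  'ab'
   5  s[18:],s[26:]  1  'a'
   6  s[26:],s[12:]  3  'acb'
   7  s[12:],s[6:]  4  'acbc'
   8  s[6:],s[28:]  0  ''
   9  s[28:],s[11:]  2  'ba'
  10  s[11:],s[0:]  1  'b'
  11  s[0:],s[1:]  3  'bbb'
  12  s[1:],s[22:]  2  'bb'
  13  s[22:],s[2:]  7  'bbcaacb'
  14  s[2:],s[23:]  1  'b'
  15  s[23:],s[3:]  6  'bcaacb'
  16  s[3:],s[19:]  3  'bca'
  17  s[19:],s[16:]  4  'bcab'
  18  s[16:],s[14:]  2  'bc'
  19  s[14:],s[8:]  2  'bc'
  20  s[8:],s[24:]  0  ''
  21  s[24:],s[4:]  5  'caacb'
  22  s[4:],s[20:]  2  'ca'
  23  s[20:],s[17:]  3  'cab'
  24  s[17:],s[27:]  1  'c'
  25  s[27:],s[10:]  3  'cba'
  26  s[10:],s[15:]  2  'cb'
  27  s[15:],s[13:]  3  'cbc'
  28  s[13:],s[7:]  3  'cbc'
  29  s[7:],s[9:]  1  'c'

[0, 1, 4, 1, 2, 1, 3, 4, 0, 2, 1, 3, 2, 7, 1, 6, 3, 4, 2, 2, 0, 5, 2, 3, 1, 3, 2, 3, 3, 1]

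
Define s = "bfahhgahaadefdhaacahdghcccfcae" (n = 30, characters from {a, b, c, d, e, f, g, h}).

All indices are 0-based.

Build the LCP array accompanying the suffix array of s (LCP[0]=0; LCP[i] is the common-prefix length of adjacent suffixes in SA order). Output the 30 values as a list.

[0, 2, 1, 1, 1, 1, 2, 2, 0, 0, 2, 1, 2, 1, 0, 1, 1, 0, 1, 0, 1, 1, 0, 1, 0, 3, 1, 1, 1, 1]

rank→(start, suffix):
  0 → (15, 'aacahdghcccfcae')
  1 → (8, 'aadefdhaacahdghcccfcae')
  2 → (16, 'acahdghcccfcae')
  3 → (9, 'adefdhaacahdghcccfcae')
  4 → (28, 'ae')
  5 → (6, 'ahaadefdhaacahdghcccfcae')
  6 → (18, 'ahdghcccfcae')
  7 → (2, 'ahhgahaadefdhaacahdghcccfcae')
  8 → (0, 'bfahhgahaadefdhaacahdghcccfcae')
  9 → (27, 'cae')
  10 → (17, 'cahdghcccfcae')
  11 → (23, 'cccfcae')
  12 → (24, 'ccfcae')
  13 → (25, 'cfcae')
  14 → (10, 'defdhaacahdghcccfcae')
  15 → (20, 'dghcccfcae')
  16 → (13, 'dhaacahdghcccfcae')
  17 → (29, 'e')
  18 → (11, 'efdhaacahdghcccfcae')
  19 → (1, 'fahhgahaadefdhaacahdghcccfcae')
  20 → (26, 'fcae')
  21 → (12, 'fdhaacahdghcccfcae')
  22 → (5, 'gahaadefdhaacahdghcccfcae')
  23 → (21, 'ghcccfcae')
  24 → (14, 'haacahdghcccfcae')
  25 → (7, 'haadefdhaacahdghcccfcae')
  26 → (22, 'hcccfcae')
  27 → (19, 'hdghcccfcae')
  28 → (4, 'hgahaadefdhaacahdghcccfcae')
  29 → (3, 'hhgahaadefdhaacahdghcccfcae')

SA = [15, 8, 16, 9, 28, 6, 18, 2, 0, 27, 17, 23, 24, 25, 10, 20, 13, 29, 11, 1, 26, 12, 5, 21, 14, 7, 22, 19, 4, 3]
[i] adj suffixes → lcp
  [1] 15/8 → 2 ('aa')
  [2] 8/16 → 1 ('a')
  [3] 16/9 → 1 ('a')
  [4] 9/28 → 1 ('a')
  [5] 28/6 → 1 ('a')
  [6] 6/18 → 2 ('ah')
  [7] 18/2 → 2 ('ah')
  [8] 2/0 → 0 ('')
  [9] 0/27 → 0 ('')
  [10] 27/17 → 2 ('ca')
  [11] 17/23 → 1 ('c')
  [12] 23/24 → 2 ('cc')
  [13] 24/25 → 1 ('c')
  [14] 25/10 → 0 ('')
  [15] 10/20 → 1 ('d')
  [16] 20/13 → 1 ('d')
  [17] 13/29 → 0 ('')
  [18] 29/11 → 1 ('e')
  [19] 11/1 → 0 ('')
  [20] 1/26 → 1 ('f')
  [21] 26/12 → 1 ('f')
  [22] 12/5 → 0 ('')
  [23] 5/21 → 1 ('g')
  [24] 21/14 → 0 ('')
  [25] 14/7 → 3 ('haa')
  [26] 7/22 → 1 ('h')
  [27] 22/19 → 1 ('h')
  [28] 19/4 → 1 ('h')
  [29] 4/3 → 1 ('h')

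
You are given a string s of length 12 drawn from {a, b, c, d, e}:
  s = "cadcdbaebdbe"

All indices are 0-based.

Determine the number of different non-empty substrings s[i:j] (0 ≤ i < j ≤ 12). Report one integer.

sorted suffixes:
  #0 SA[0]=1  'adcdbaebdbe'
  #1 SA[1]=6  'aebdbe'
  #2 SA[2]=5  'baebdbe'
  #3 SA[3]=8  'bdbe'
  #4 SA[4]=10  'be'
  #5 SA[5]=0  'cadcdbaebdbe'
  #6 SA[6]=3  'cdbaebdbe'
  #7 SA[7]=4  'dbaebdbe'
  #8 SA[8]=9  'dbe'
  #9 SA[9]=2  'dcdbaebdbe'
  #10 SA[10]=11  'e'
  #11 SA[11]=7  'ebdbe'

SA = [1, 6, 5, 8, 10, 0, 3, 4, 9, 2, 11, 7]
rank  pair      lcp
   1  s[1:],s[6:]  1  'a'
   2  s[6:],s[5:]  0  ''
   3  s[5:],s[8:]  1  'b'
   4  s[8:],s[10:]  1  'b'
   5  s[10:],s[0:]  0  ''
   6  s[0:],s[3:]  1  'c'
   7  s[3:],s[4:]  0  ''
   8  s[4:],s[9:]  2  'db'
   9  s[9:],s[2:]  1  'd'
  10  s[2:],s[11:]  0  ''
  11  s[11:],s[7:]  1  'e'

n(n+1)/2 = 12·13/2 = 78
Σ LCP = 0 + 1 + 0 + 1 + 1 + 0 + 1 + 0 + 2 + 1 + 0 + 1 = 8
distinct = 78 − 8 = 70

70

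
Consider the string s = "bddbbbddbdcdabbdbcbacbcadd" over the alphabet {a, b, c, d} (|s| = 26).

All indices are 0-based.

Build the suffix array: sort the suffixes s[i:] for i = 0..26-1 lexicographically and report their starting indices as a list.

sorted suffixes:
  #0 SA[0]=12  'abbdbcbacbcadd'
  #1 SA[1]=19  'acbcadd'
  #2 SA[2]=23  'add'
  #3 SA[3]=18  'bacbcadd'
  #4 SA[4]=3  'bbbddbdcdabbdbcbacbcadd'
  #5 SA[5]=13  'bbdbcbacbcadd'
  #6 SA[6]=4  'bbddbdcdabbdbcbacbcadd'
  #7 SA[7]=21  'bcadd'
  #8 SA[8]=16  'bcbacbcadd'
  #9 SA[9]=14  'bdbcbacbcadd'
  #10 SA[10]=8  'bdcdabbdbcbacbcadd'
  #11 SA[11]=0  'bddbbbddbdcdabbdbcbacbcadd'
  #12 SA[12]=5  'bddbdcdabbdbcbacbcadd'
  #13 SA[13]=22  'cadd'
  #14 SA[14]=17  'cbacbcadd'
  #15 SA[15]=20  'cbcadd'
  #16 SA[16]=10  'cdabbdbcbacbcadd'
  #17 SA[17]=25  'd'
  #18 SA[18]=11  'dabbdbcbacbcadd'
  #19 SA[19]=2  'dbbbddbdcdabbdbcbacbcadd'
  #20 SA[20]=15  'dbcbacbcadd'
  #21 SA[21]=7  'dbdcdabbdbcbacbcadd'
  #22 SA[22]=9  'dcdabbdbcbacbcadd'
  #23 SA[23]=24  'dd'
  #24 SA[24]=1  'ddbbbddbdcdabbdbcbacbcadd'
  #25 SA[25]=6  'ddbdcdabbdbcbacbcadd'

[12, 19, 23, 18, 3, 13, 4, 21, 16, 14, 8, 0, 5, 22, 17, 20, 10, 25, 11, 2, 15, 7, 9, 24, 1, 6]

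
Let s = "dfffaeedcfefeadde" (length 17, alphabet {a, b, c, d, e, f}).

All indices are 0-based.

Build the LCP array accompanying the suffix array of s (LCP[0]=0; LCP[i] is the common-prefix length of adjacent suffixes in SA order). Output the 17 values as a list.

rank | idx | suffix
   0 |  13 | adde
   1 |   4 | aeedcfefeadde
   2 |   8 | cfefeadde
   3 |   7 | dcfefeadde
   4 |  14 | dde
   5 |  15 | de
   6 |   0 | dfffaeedcfefeadde
   7 |  16 | e
   8 |  12 | eadde
   9 |   6 | edcfefeadde
  10 |   5 | eedcfefeadde
  11 |  10 | efeadde
  12 |   3 | faeedcfefeadde
  13 |  11 | feadde
  14 |   9 | fefeadde
  15 |   2 | ffaeedcfefeadde
  16 |   1 | fffaeedcfefeadde

SA = [13, 4, 8, 7, 14, 15, 0, 16, 12, 6, 5, 10, 3, 11, 9, 2, 1]
rank  pair      lcp
   1  s[13:],s[4:]  1  'a'
   2  s[4:],s[8:]  0  ''
   3  s[8:],s[7:]  0  ''
   4  s[7:],s[14:]  1  'd'
   5  s[14:],s[15:]  1  'd'
   6  s[15:],s[0:]  1  'd'
   7  s[0:],s[16:]  0  ''
   8  s[16:],s[12:]  1  'e'
   9  s[12:],s[6:]  1  'e'
  10  s[6:],s[5:]  1  'e'
  11  s[5:],s[10:]  1  'e'
  12  s[10:],s[3:]  0  ''
  13  s[3:],s[11:]  1  'f'
  14  s[11:],s[9:]  2  'fe'
  15  s[9:],s[2:]  1  'f'
  16  s[2:],s[1:]  2  'ff'

[0, 1, 0, 0, 1, 1, 1, 0, 1, 1, 1, 1, 0, 1, 2, 1, 2]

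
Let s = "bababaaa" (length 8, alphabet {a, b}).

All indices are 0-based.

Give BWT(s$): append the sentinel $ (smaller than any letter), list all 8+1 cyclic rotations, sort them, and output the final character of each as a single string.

aaabbbaa$

rank  rotation   last
    0  $bababaaa  a
    1  a$bababaa  a
    2  aa$bababa  a
    3  aaa$babab  b
    4  abaaa$bab  b
    5  ababaaa$b  b
    6  baaa$baba  a
    7  babaaa$ba  a
    8  bababaaa$  $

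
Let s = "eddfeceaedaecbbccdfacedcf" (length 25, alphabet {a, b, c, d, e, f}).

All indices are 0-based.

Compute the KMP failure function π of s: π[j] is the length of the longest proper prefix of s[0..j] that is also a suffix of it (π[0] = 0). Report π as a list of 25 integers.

[0, 0, 0, 0, 1, 0, 1, 0, 1, 2, 0, 1, 0, 0, 0, 0, 0, 0, 0, 0, 0, 1, 2, 0, 0]

π[0] = 0
j=1 s[j]='d': π[1]=0 (border '')
j=2 s[j]='d': π[2]=0 (border '')
j=3 s[j]='f': π[3]=0 (border '')
j=4 s[j]='e': π[4]=1 (border 'e')
j=5 s[j]='c': k: 1→0; π[5]=0 (border '')
j=6 s[j]='e': π[6]=1 (border 'e')
j=7 s[j]='a': k: 1→0; π[7]=0 (border '')
j=8 s[j]='e': π[8]=1 (border 'e')
j=9 s[j]='d': π[9]=2 (border 'ed')
j=10 s[j]='a': k: 2→0; π[10]=0 (border '')
j=11 s[j]='e': π[11]=1 (border 'e')
j=12 s[j]='c': k: 1→0; π[12]=0 (border '')
j=13 s[j]='b': π[13]=0 (border '')
j=14 s[j]='b': π[14]=0 (border '')
j=15 s[j]='c': π[15]=0 (border '')
j=16 s[j]='c': π[16]=0 (border '')
j=17 s[j]='d': π[17]=0 (border '')
j=18 s[j]='f': π[18]=0 (border '')
j=19 s[j]='a': π[19]=0 (border '')
j=20 s[j]='c': π[20]=0 (border '')
j=21 s[j]='e': π[21]=1 (border 'e')
j=22 s[j]='d': π[22]=2 (border 'ed')
j=23 s[j]='c': k: 2→0; π[23]=0 (border '')
j=24 s[j]='f': π[24]=0 (border '')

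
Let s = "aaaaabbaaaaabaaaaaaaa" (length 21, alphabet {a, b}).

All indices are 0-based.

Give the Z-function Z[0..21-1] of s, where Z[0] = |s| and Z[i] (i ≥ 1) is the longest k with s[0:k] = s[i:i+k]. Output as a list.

Z[0]=21
i=1: outside box; Z[1]=4 grow→box=[1,5)
i=2: min(r-i=3, Z[1]=4)=3; Z[2]=3
i=3: min(r-i=2, Z[2]=3)=2; Z[3]=2
i=4: min(r-i=1, Z[3]=2)=1; Z[4]=1
i=5: outside box; Z[5]=0
i=6: outside box; Z[6]=0
i=7: outside box; Z[7]=6 grow→box=[7,13)
i=8: min(r-i=5, Z[1]=4)=4; Z[8]=4
i=9: min(r-i=4, Z[2]=3)=3; Z[9]=3
i=10: min(r-i=3, Z[3]=2)=2; Z[10]=2
i=11: min(r-i=2, Z[4]=1)=1; Z[11]=1
i=12: min(r-i=1, Z[5]=0)=0; Z[12]=0
i=13: outside box; Z[13]=5 grow→box=[13,18)
i=14: min(r-i=4, Z[1]=4)=4; Z[14]=5 grow→box=[14,19)
i=15: min(r-i=4, Z[1]=4)=4; Z[15]=5 grow→box=[15,20)
i=16: min(r-i=4, Z[1]=4)=4; Z[16]=5 grow→box=[16,21)
i=17: min(r-i=4, Z[1]=4)=4; Z[17]=4
i=18: min(r-i=3, Z[2]=3)=3; Z[18]=3
i=19: min(r-i=2, Z[3]=2)=2; Z[19]=2
i=20: min(r-i=1, Z[4]=1)=1; Z[20]=1

[21, 4, 3, 2, 1, 0, 0, 6, 4, 3, 2, 1, 0, 5, 5, 5, 5, 4, 3, 2, 1]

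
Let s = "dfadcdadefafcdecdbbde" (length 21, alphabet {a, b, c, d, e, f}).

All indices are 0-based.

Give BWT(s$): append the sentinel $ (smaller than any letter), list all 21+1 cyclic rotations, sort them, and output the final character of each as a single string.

rank  rotation                last
    0  $dfadcdadefafcdecdbbde  e
    1  adcdadefafcdecdbbde$df  f
    2  adefafcdecdbbde$dfadcd  d
    3  afcdecdbbde$dfadcdadef  f
    4  bbde$dfadcdadefafcdecd  d
    5  bde$dfadcdadefafcdecdb  b
    6  cdadefafcdecdbbde$dfad  d
    7  cdbbde$dfadcdadefafcde  e
    8  cdecdbbde$dfadcdadefaf  f
    9  dadefafcdecdbbde$dfadc  c
   10  dbbde$dfadcdadefafcdec  c
   11  dcdadefafcdecdbbde$dfa  a
   12  de$dfadcdadefafcdecdbb  b
   13  decdbbde$dfadcdadefafc  c
   14  defafcdecdbbde$dfadcda  a
   15  dfadcdadefafcdecdbbde$  $
   16  e$dfadcdadefafcdecdbbd  d
   17  ecdbbde$dfadcdadefafcd  d
   18  efafcdecdbbde$dfadcdad  d
   19  fadcdadefafcdecdbbde$d  d
   20  fafcdecdbbde$dfadcdade  e
   21  fcdecdbbde$dfadcdadefa  a

efdfdbdefccabca$ddddea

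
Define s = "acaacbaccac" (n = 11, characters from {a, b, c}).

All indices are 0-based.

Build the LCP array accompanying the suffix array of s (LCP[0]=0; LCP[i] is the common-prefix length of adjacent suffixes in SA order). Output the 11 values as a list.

sorted suffixes:
  #0 SA[0]=2  'aacbaccac'
  #1 SA[1]=9  'ac'
  #2 SA[2]=0  'acaacbaccac'
  #3 SA[3]=3  'acbaccac'
  #4 SA[4]=6  'accac'
  #5 SA[5]=5  'baccac'
  #6 SA[6]=10  'c'
  #7 SA[7]=1  'caacbaccac'
  #8 SA[8]=8  'cac'
  #9 SA[9]=4  'cbaccac'
  #10 SA[10]=7  'ccac'

SA = [2, 9, 0, 3, 6, 5, 10, 1, 8, 4, 7]
rank  pair      lcp
   1  s[2:],s[9:]  1  'a'
   2  s[9:],s[0:]  2  'ac'
   3  s[0:],s[3:]  2  'ac'
   4  s[3:],s[6:]  2  'ac'
   5  s[6:],s[5:]  0  ''
   6  s[5:],s[10:]  0  ''
   7  s[10:],s[1:]  1  'c'
   8  s[1:],s[8:]  2  'ca'
   9  s[8:],s[4:]  1  'c'
  10  s[4:],s[7:]  1  'c'

[0, 1, 2, 2, 2, 0, 0, 1, 2, 1, 1]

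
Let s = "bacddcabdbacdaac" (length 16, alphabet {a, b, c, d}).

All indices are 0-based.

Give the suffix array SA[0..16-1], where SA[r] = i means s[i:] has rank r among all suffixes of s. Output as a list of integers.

[13, 6, 14, 10, 1, 9, 0, 7, 15, 5, 11, 2, 12, 8, 4, 3]

rank | idx | suffix
   0 |  13 | aac
   1 |   6 | abdbacdaac
   2 |  14 | ac
   3 |  10 | acdaac
   4 |   1 | acddcabdbacdaac
   5 |   9 | bacdaac
   6 |   0 | bacddcabdbacdaac
   7 |   7 | bdbacdaac
   8 |  15 | c
   9 |   5 | cabdbacdaac
  10 |  11 | cdaac
  11 |   2 | cddcabdbacdaac
  12 |  12 | daac
  13 |   8 | dbacdaac
  14 |   4 | dcabdbacdaac
  15 |   3 | ddcabdbacdaac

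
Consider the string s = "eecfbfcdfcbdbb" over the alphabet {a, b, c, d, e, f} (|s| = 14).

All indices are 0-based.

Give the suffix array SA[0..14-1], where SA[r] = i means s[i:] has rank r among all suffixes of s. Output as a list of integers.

[13, 12, 10, 4, 9, 6, 2, 11, 7, 1, 0, 3, 8, 5]

rank→(start, suffix):
  0 → (13, 'b')
  1 → (12, 'bb')
  2 → (10, 'bdbb')
  3 → (4, 'bfcdfcbdbb')
  4 → (9, 'cbdbb')
  5 → (6, 'cdfcbdbb')
  6 → (2, 'cfbfcdfcbdbb')
  7 → (11, 'dbb')
  8 → (7, 'dfcbdbb')
  9 → (1, 'ecfbfcdfcbdbb')
  10 → (0, 'eecfbfcdfcbdbb')
  11 → (3, 'fbfcdfcbdbb')
  12 → (8, 'fcbdbb')
  13 → (5, 'fcdfcbdbb')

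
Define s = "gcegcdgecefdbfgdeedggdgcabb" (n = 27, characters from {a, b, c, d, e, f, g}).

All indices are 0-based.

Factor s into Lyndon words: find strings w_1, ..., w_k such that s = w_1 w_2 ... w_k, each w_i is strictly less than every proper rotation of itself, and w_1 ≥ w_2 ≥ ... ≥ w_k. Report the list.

emit factor 1: 'g' (i=0, period=1)
emit factor 2: 'ceg' (i=1, period=3)
emit factor 3: 'cdgecefd' (i=4, period=8)
emit factor 4: 'bfgdeedggdgc' (i=12, period=12)
emit factor 5: 'abb' (i=24, period=3)

["g", "ceg", "cdgecefd", "bfgdeedggdgc", "abb"]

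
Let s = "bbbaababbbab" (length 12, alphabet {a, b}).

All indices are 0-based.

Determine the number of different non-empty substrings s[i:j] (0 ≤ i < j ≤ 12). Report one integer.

57

rank | idx | suffix
   0 |   3 | aababbbab
   1 |  10 | ab
   2 |   4 | ababbbab
   3 |   6 | abbbab
   4 |  11 | b
   5 |   2 | baababbbab
   6 |   9 | bab
   7 |   5 | babbbab
   8 |   1 | bbaababbbab
   9 |   8 | bbab
  10 |   0 | bbbaababbbab
  11 |   7 | bbbab

SA = [3, 10, 4, 6, 11, 2, 9, 5, 1, 8, 0, 7]
i: (SA[i-1],SA[i]) lcp shared
  1: (3,10) 1 'a'
  2: (10,4) 2 'ab'
  3: (4,6) 2 'ab'
  4: (6,11) 0 ''
  5: (11,2) 1 'b'
  6: (2,9) 2 'ba'
  7: (9,5) 3 'bab'
  8: (5,1) 1 'b'
  9: (1,8) 3 'bba'
  10: (8,0) 2 'bb'
  11: (0,7) 4 'bbba'

n(n+1)/2 = 12·13/2 = 78
Σ LCP = 0 + 1 + 2 + 2 + 0 + 1 + 2 + 3 + 1 + 3 + 2 + 4 = 21
distinct = 78 − 21 = 57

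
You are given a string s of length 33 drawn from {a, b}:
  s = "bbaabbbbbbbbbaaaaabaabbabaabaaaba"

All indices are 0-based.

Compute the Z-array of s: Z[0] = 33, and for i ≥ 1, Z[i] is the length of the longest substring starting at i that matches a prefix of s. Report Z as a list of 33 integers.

[33, 1, 0, 0, 2, 2, 2, 2, 2, 2, 2, 4, 1, 0, 0, 0, 0, 0, 1, 0, 0, 3, 1, 0, 1, 0, 0, 1, 0, 0, 0, 1, 0]

Z[0]=33
i=1: fresh scan; Z[1]=1 scan→box=[1,2)
i=2: fresh scan; Z[2]=0
i=3: fresh scan; Z[3]=0
i=4: fresh scan; Z[4]=2 scan→box=[4,6)
i=5: min(r-i=1, Z[1]=1)=1; Z[5]=2 scan→box=[5,7)
i=6: min(r-i=1, Z[1]=1)=1; Z[6]=2 scan→box=[6,8)
i=7: min(r-i=1, Z[1]=1)=1; Z[7]=2 scan→box=[7,9)
i=8: min(r-i=1, Z[1]=1)=1; Z[8]=2 scan→box=[8,10)
i=9: min(r-i=1, Z[1]=1)=1; Z[9]=2 scan→box=[9,11)
i=10: min(r-i=1, Z[1]=1)=1; Z[10]=2 scan→box=[10,12)
i=11: min(r-i=1, Z[1]=1)=1; Z[11]=4 scan→box=[11,15)
i=12: min(r-i=3, Z[1]=1)=1; Z[12]=1
i=13: min(r-i=2, Z[2]=0)=0; Z[13]=0
i=14: min(r-i=1, Z[3]=0)=0; Z[14]=0
i=15: fresh scan; Z[15]=0
i=16: fresh scan; Z[16]=0
i=17: fresh scan; Z[17]=0
i=18: fresh scan; Z[18]=1 scan→box=[18,19)
i=19: fresh scan; Z[19]=0
i=20: fresh scan; Z[20]=0
i=21: fresh scan; Z[21]=3 scan→box=[21,24)
i=22: min(r-i=2, Z[1]=1)=1; Z[22]=1
i=23: min(r-i=1, Z[2]=0)=0; Z[23]=0
i=24: fresh scan; Z[24]=1 scan→box=[24,25)
i=25: fresh scan; Z[25]=0
i=26: fresh scan; Z[26]=0
i=27: fresh scan; Z[27]=1 scan→box=[27,28)
i=28: fresh scan; Z[28]=0
i=29: fresh scan; Z[29]=0
i=30: fresh scan; Z[30]=0
i=31: fresh scan; Z[31]=1 scan→box=[31,32)
i=32: fresh scan; Z[32]=0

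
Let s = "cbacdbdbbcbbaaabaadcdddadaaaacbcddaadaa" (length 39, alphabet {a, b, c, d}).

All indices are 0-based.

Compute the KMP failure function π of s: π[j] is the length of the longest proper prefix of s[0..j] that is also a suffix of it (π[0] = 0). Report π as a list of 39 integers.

π[0] = 0
j=1 s[j]='b': π[1]=0 (border '')
j=2 s[j]='a': π[2]=0 (border '')
j=3 s[j]='c': π[3]=1 (border 'c')
j=4 s[j]='d': k: 1→0; π[4]=0 (border '')
j=5 s[j]='b': π[5]=0 (border '')
j=6 s[j]='d': π[6]=0 (border '')
j=7 s[j]='b': π[7]=0 (border '')
j=8 s[j]='b': π[8]=0 (border '')
j=9 s[j]='c': π[9]=1 (border 'c')
j=10 s[j]='b': π[10]=2 (border 'cb')
j=11 s[j]='b': k: 2→0; π[11]=0 (border '')
j=12 s[j]='a': π[12]=0 (border '')
j=13 s[j]='a': π[13]=0 (border '')
j=14 s[j]='a': π[14]=0 (border '')
j=15 s[j]='b': π[15]=0 (border '')
j=16 s[j]='a': π[16]=0 (border '')
j=17 s[j]='a': π[17]=0 (border '')
j=18 s[j]='d': π[18]=0 (border '')
j=19 s[j]='c': π[19]=1 (border 'c')
j=20 s[j]='d': k: 1→0; π[20]=0 (border '')
j=21 s[j]='d': π[21]=0 (border '')
j=22 s[j]='d': π[22]=0 (border '')
j=23 s[j]='a': π[23]=0 (border '')
j=24 s[j]='d': π[24]=0 (border '')
j=25 s[j]='a': π[25]=0 (border '')
j=26 s[j]='a': π[26]=0 (border '')
j=27 s[j]='a': π[27]=0 (border '')
j=28 s[j]='a': π[28]=0 (border '')
j=29 s[j]='c': π[29]=1 (border 'c')
j=30 s[j]='b': π[30]=2 (border 'cb')
j=31 s[j]='c': k: 2→0; π[31]=1 (border 'c')
j=32 s[j]='d': k: 1→0; π[32]=0 (border '')
j=33 s[j]='d': π[33]=0 (border '')
j=34 s[j]='a': π[34]=0 (border '')
j=35 s[j]='a': π[35]=0 (border '')
j=36 s[j]='d': π[36]=0 (border '')
j=37 s[j]='a': π[37]=0 (border '')
j=38 s[j]='a': π[38]=0 (border '')

[0, 0, 0, 1, 0, 0, 0, 0, 0, 1, 2, 0, 0, 0, 0, 0, 0, 0, 0, 1, 0, 0, 0, 0, 0, 0, 0, 0, 0, 1, 2, 1, 0, 0, 0, 0, 0, 0, 0]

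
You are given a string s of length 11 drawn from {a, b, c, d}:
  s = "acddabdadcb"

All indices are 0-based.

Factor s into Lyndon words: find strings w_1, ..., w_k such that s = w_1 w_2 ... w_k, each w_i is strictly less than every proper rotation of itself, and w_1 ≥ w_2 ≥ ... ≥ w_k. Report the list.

["acdd", "abdadcb"]

emit factor 1: 'acdd' (i=0, period=4)
emit factor 2: 'abdadcb' (i=4, period=7)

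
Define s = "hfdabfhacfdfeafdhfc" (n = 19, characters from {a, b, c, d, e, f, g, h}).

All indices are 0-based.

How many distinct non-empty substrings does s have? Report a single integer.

175

rank→(start, suffix):
  0 → (3, 'abfhacfdfeafdhfc')
  1 → (7, 'acfdfeafdhfc')
  2 → (13, 'afdhfc')
  3 → (4, 'bfhacfdfeafdhfc')
  4 → (18, 'c')
  5 → (8, 'cfdfeafdhfc')
  6 → (2, 'dabfhacfdfeafdhfc')
  7 → (10, 'dfeafdhfc')
  8 → (15, 'dhfc')
  9 → (12, 'eafdhfc')
  10 → (17, 'fc')
  11 → (1, 'fdabfhacfdfeafdhfc')
  12 → (9, 'fdfeafdhfc')
  13 → (14, 'fdhfc')
  14 → (11, 'feafdhfc')
  15 → (5, 'fhacfdfeafdhfc')
  16 → (6, 'hacfdfeafdhfc')
  17 → (16, 'hfc')
  18 → (0, 'hfdabfhacfdfeafdhfc')

SA = [3, 7, 13, 4, 18, 8, 2, 10, 15, 12, 17, 1, 9, 14, 11, 5, 6, 16, 0]
i: (SA[i-1],SA[i]) lcp shared
  1: (3,7) 1 'a'
  2: (7,13) 1 'a'
  3: (13,4) 0 ''
  4: (4,18) 0 ''
  5: (18,8) 1 'c'
  6: (8,2) 0 ''
  7: (2,10) 1 'd'
  8: (10,15) 1 'd'
  9: (15,12) 0 ''
  10: (12,17) 0 ''
  11: (17,1) 1 'f'
  12: (1,9) 2 'fd'
  13: (9,14) 2 'fd'
  14: (14,11) 1 'f'
  15: (11,5) 1 'f'
  16: (5,6) 0 ''
  17: (6,16) 1 'h'
  18: (16,0) 2 'hf'

n(n+1)/2 = 19·20/2 = 190
Σ LCP = 0 + 1 + 1 + 0 + 0 + 1 + 0 + 1 + 1 + 0 + 0 + 1 + 2 + 2 + 1 + 1 + 0 + 1 + 2 = 15
distinct = 190 − 15 = 175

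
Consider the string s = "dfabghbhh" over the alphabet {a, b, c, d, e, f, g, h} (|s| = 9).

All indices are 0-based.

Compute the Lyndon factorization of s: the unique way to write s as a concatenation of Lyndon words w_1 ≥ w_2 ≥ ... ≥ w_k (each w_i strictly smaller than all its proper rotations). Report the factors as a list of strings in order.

["df", "abghbhh"]

emit factor 1: 'df' (i=0, period=2)
emit factor 2: 'abghbhh' (i=2, period=7)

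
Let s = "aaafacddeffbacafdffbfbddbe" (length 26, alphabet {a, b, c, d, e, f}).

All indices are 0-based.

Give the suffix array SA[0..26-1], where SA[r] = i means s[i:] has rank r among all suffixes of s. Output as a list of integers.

[0, 1, 12, 4, 2, 14, 11, 21, 24, 19, 13, 5, 23, 22, 6, 7, 16, 25, 8, 3, 10, 20, 18, 15, 9, 17]

sorted suffixes:
  #0 SA[0]=0  'aaafacddeffbacafdffbfbddbe'
  #1 SA[1]=1  'aafacddeffbacafdffbfbddbe'
  #2 SA[2]=12  'acafdffbfbddbe'
  #3 SA[3]=4  'acddeffbacafdffbfbddbe'
  #4 SA[4]=2  'afacddeffbacafdffbfbddbe'
  #5 SA[5]=14  'afdffbfbddbe'
  #6 SA[6]=11  'bacafdffbfbddbe'
  #7 SA[7]=21  'bddbe'
  #8 SA[8]=24  'be'
  #9 SA[9]=19  'bfbddbe'
  #10 SA[10]=13  'cafdffbfbddbe'
  #11 SA[11]=5  'cddeffbacafdffbfbddbe'
  #12 SA[12]=23  'dbe'
  #13 SA[13]=22  'ddbe'
  #14 SA[14]=6  'ddeffbacafdffbfbddbe'
  #15 SA[15]=7  'deffbacafdffbfbddbe'
  #16 SA[16]=16  'dffbfbddbe'
  #17 SA[17]=25  'e'
  #18 SA[18]=8  'effbacafdffbfbddbe'
  #19 SA[19]=3  'facddeffbacafdffbfbddbe'
  #20 SA[20]=10  'fbacafdffbfbddbe'
  #21 SA[21]=20  'fbddbe'
  #22 SA[22]=18  'fbfbddbe'
  #23 SA[23]=15  'fdffbfbddbe'
  #24 SA[24]=9  'ffbacafdffbfbddbe'
  #25 SA[25]=17  'ffbfbddbe'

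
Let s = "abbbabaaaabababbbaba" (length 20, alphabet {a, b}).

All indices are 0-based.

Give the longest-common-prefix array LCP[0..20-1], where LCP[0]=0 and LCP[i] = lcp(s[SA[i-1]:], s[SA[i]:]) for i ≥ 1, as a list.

[0, 1, 3, 2, 1, 3, 3, 4, 2, 7, 0, 2, 2, 4, 4, 3, 1, 5, 2, 6]

sorted suffixes:
  #0 SA[0]=19  'a'
  #1 SA[1]=6  'aaaabababbbaba'
  #2 SA[2]=7  'aaabababbbaba'
  #3 SA[3]=8  'aabababbbaba'
  #4 SA[4]=17  'aba'
  #5 SA[5]=4  'abaaaabababbbaba'
  #6 SA[6]=9  'abababbbaba'
  #7 SA[7]=11  'ababbbaba'
  #8 SA[8]=13  'abbbaba'
  #9 SA[9]=0  'abbbabaaaabababbbaba'
  #10 SA[10]=18  'ba'
  #11 SA[11]=5  'baaaabababbbaba'
  #12 SA[12]=16  'baba'
  #13 SA[13]=3  'babaaaabababbbaba'
  #14 SA[14]=10  'bababbbaba'
  #15 SA[15]=12  'babbbaba'
  #16 SA[16]=15  'bbaba'
  #17 SA[17]=2  'bbabaaaabababbbaba'
  #18 SA[18]=14  'bbbaba'
  #19 SA[19]=1  'bbbabaaaabababbbaba'

SA = [19, 6, 7, 8, 17, 4, 9, 11, 13, 0, 18, 5, 16, 3, 10, 12, 15, 2, 14, 1]
rank  pair      lcp
   1  s[19:],s[6:]  1  'a'
   2  s[6:],s[7:]  3  'aaa'
   3  s[7:],s[8:]  2  'aa'
   4  s[8:],s[17:]  1  'a'
   5  s[17:],s[4:]  3  'aba'
   6  s[4:],s[9:]  3  'aba'
   7  s[9:],s[11:]  4  'abab'
   8  s[11:],s[13:]  2  'ab'
   9  s[13:],s[0:]  7  'abbbaba'
  10  s[0:],s[18:]  0  ''
  11  s[18:],s[5:]  2  'ba'
  12  s[5:],s[16:]  2  'ba'
  13  s[16:],s[3:]  4  'baba'
  14  s[3:],s[10:]  4  'baba'
  15  s[10:],s[12:]  3  'bab'
  16  s[12:],s[15:]  1  'b'
  17  s[15:],s[2:]  5  'bbaba'
  18  s[2:],s[14:]  2  'bb'
  19  s[14:],s[1:]  6  'bbbaba'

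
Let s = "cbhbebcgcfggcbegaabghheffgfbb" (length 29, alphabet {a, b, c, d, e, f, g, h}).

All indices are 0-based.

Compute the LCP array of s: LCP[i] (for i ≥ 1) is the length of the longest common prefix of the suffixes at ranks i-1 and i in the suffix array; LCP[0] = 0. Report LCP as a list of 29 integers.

[0, 1, 0, 1, 1, 1, 2, 1, 1, 0, 2, 1, 1, 0, 1, 1, 0, 1, 1, 2, 0, 1, 2, 1, 1, 1, 0, 1, 1]

rank | idx | suffix
   0 |  16 | aabghheffgfbb
   1 |  17 | abghheffgfbb
   2 |  28 | b
   3 |  27 | bb
   4 |   5 | bcgcfggcbegaabghheffgfbb
   5 |   3 | bebcgcfggcbegaabghheffgfbb
   6 |  13 | begaabghheffgfbb
   7 |  18 | bghheffgfbb
   8 |   1 | bhbebcgcfggcbegaabghheffgfbb
   9 |  12 | cbegaabghheffgfbb
  10 |   0 | cbhbebcgcfggcbegaabghheffgfbb
  11 |   8 | cfggcbegaabghheffgfbb
  12 |   6 | cgcfggcbegaabghheffgfbb
  13 |   4 | ebcgcfggcbegaabghheffgfbb
  14 |  22 | effgfbb
  15 |  14 | egaabghheffgfbb
  16 |  26 | fbb
  17 |  23 | ffgfbb
  18 |  24 | fgfbb
  19 |   9 | fggcbegaabghheffgfbb
  20 |  15 | gaabghheffgfbb
  21 |  11 | gcbegaabghheffgfbb
  22 |   7 | gcfggcbegaabghheffgfbb
  23 |  25 | gfbb
  24 |  10 | ggcbegaabghheffgfbb
  25 |  19 | ghheffgfbb
  26 |   2 | hbebcgcfggcbegaabghheffgfbb
  27 |  21 | heffgfbb
  28 |  20 | hheffgfbb

SA = [16, 17, 28, 27, 5, 3, 13, 18, 1, 12, 0, 8, 6, 4, 22, 14, 26, 23, 24, 9, 15, 11, 7, 25, 10, 19, 2, 21, 20]
[i] adj suffixes → lcp
  [1] 16/17 → 1 ('a')
  [2] 17/28 → 0 ('')
  [3] 28/27 → 1 ('b')
  [4] 27/5 → 1 ('b')
  [5] 5/3 → 1 ('b')
  [6] 3/13 → 2 ('be')
  [7] 13/18 → 1 ('b')
  [8] 18/1 → 1 ('b')
  [9] 1/12 → 0 ('')
  [10] 12/0 → 2 ('cb')
  [11] 0/8 → 1 ('c')
  [12] 8/6 → 1 ('c')
  [13] 6/4 → 0 ('')
  [14] 4/22 → 1 ('e')
  [15] 22/14 → 1 ('e')
  [16] 14/26 → 0 ('')
  [17] 26/23 → 1 ('f')
  [18] 23/24 → 1 ('f')
  [19] 24/9 → 2 ('fg')
  [20] 9/15 → 0 ('')
  [21] 15/11 → 1 ('g')
  [22] 11/7 → 2 ('gc')
  [23] 7/25 → 1 ('g')
  [24] 25/10 → 1 ('g')
  [25] 10/19 → 1 ('g')
  [26] 19/2 → 0 ('')
  [27] 2/21 → 1 ('h')
  [28] 21/20 → 1 ('h')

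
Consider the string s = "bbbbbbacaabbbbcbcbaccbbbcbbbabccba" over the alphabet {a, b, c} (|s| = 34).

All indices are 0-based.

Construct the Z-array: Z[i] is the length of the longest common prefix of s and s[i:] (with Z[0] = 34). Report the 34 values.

[34, 5, 4, 3, 2, 1, 0, 0, 0, 0, 4, 3, 2, 1, 0, 1, 0, 1, 0, 0, 0, 3, 2, 1, 0, 3, 2, 1, 0, 1, 0, 0, 1, 0]

Z[0]=34
i=1: fresh scan; Z[1]=5 extend→box=[1,6)
i=2: min(r-i=4, Z[1]=5)=4; Z[2]=4
i=3: min(r-i=3, Z[2]=4)=3; Z[3]=3
i=4: min(r-i=2, Z[3]=3)=2; Z[4]=2
i=5: min(r-i=1, Z[4]=2)=1; Z[5]=1
i=6: fresh scan; Z[6]=0
i=7: fresh scan; Z[7]=0
i=8: fresh scan; Z[8]=0
i=9: fresh scan; Z[9]=0
i=10: fresh scan; Z[10]=4 extend→box=[10,14)
i=11: min(r-i=3, Z[1]=5)=3; Z[11]=3
i=12: min(r-i=2, Z[2]=4)=2; Z[12]=2
i=13: min(r-i=1, Z[3]=3)=1; Z[13]=1
i=14: fresh scan; Z[14]=0
i=15: fresh scan; Z[15]=1 extend→box=[15,16)
i=16: fresh scan; Z[16]=0
i=17: fresh scan; Z[17]=1 extend→box=[17,18)
i=18: fresh scan; Z[18]=0
i=19: fresh scan; Z[19]=0
i=20: fresh scan; Z[20]=0
i=21: fresh scan; Z[21]=3 extend→box=[21,24)
i=22: min(r-i=2, Z[1]=5)=2; Z[22]=2
i=23: min(r-i=1, Z[2]=4)=1; Z[23]=1
i=24: fresh scan; Z[24]=0
i=25: fresh scan; Z[25]=3 extend→box=[25,28)
i=26: min(r-i=2, Z[1]=5)=2; Z[26]=2
i=27: min(r-i=1, Z[2]=4)=1; Z[27]=1
i=28: fresh scan; Z[28]=0
i=29: fresh scan; Z[29]=1 extend→box=[29,30)
i=30: fresh scan; Z[30]=0
i=31: fresh scan; Z[31]=0
i=32: fresh scan; Z[32]=1 extend→box=[32,33)
i=33: fresh scan; Z[33]=0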